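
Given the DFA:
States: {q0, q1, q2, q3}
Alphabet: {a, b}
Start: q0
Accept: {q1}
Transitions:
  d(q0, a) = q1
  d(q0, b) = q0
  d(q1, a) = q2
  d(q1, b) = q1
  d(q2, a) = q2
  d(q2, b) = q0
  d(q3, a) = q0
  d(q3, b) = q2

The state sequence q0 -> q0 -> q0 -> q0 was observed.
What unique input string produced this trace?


Trace back each transition to find the symbol:
  q0 --[b]--> q0
  q0 --[b]--> q0
  q0 --[b]--> q0

"bbb"


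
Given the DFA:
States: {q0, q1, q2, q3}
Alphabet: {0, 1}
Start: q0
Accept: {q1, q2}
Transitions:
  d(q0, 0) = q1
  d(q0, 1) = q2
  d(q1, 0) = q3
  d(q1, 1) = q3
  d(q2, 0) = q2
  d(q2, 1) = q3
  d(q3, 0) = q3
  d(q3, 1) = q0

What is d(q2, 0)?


Looking up transition d(q2, 0)

q2


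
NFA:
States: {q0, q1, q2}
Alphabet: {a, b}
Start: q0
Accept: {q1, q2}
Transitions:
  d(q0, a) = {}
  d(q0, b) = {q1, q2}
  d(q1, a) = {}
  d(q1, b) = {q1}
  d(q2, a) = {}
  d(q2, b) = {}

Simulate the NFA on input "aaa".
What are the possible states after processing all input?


Start: {q0}
  --a--> {}
  --a--> {}
  --a--> {}

{} (empty set, no valid transitions)


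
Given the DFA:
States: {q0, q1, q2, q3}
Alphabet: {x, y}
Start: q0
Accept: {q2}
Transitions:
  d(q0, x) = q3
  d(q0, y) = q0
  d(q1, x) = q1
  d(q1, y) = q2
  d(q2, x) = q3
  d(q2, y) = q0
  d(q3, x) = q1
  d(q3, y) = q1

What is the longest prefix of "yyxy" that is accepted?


Run the DFA, marking each prefix where the state is accepting:
  "" -> q0 [reject]
  "y" -> q0 [reject]
  "yy" -> q0 [reject]
  "yyx" -> q3 [reject]
  "yyxy" -> q1 [reject]

No prefix is accepted


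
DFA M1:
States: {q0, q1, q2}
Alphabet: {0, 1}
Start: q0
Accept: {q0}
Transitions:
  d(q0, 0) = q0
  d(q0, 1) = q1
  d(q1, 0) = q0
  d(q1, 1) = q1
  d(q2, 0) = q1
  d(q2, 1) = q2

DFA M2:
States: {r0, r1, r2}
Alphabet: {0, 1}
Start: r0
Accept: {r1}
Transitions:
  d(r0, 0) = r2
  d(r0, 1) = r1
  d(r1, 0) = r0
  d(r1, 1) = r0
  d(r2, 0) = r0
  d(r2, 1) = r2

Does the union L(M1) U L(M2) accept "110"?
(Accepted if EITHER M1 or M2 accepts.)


M1: final=q0 accepted=True
M2: final=r2 accepted=False

Yes, union accepts


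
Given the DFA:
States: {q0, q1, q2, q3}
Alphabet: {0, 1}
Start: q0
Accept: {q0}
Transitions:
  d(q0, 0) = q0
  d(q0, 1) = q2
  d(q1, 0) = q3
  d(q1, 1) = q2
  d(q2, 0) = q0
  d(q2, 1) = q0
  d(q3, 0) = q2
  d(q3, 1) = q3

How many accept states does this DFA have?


Accept states listed: {q0}
Counting: q0(1)

1


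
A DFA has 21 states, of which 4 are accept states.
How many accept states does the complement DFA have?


Complement swaps accept and non-accept states.
21 - 4 = 17

17


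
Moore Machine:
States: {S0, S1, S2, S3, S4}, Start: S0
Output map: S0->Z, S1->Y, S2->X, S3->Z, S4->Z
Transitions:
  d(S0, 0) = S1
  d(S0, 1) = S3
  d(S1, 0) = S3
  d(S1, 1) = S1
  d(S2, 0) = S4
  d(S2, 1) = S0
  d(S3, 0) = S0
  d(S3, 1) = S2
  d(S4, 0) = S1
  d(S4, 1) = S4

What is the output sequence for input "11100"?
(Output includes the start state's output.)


Start: S0 (output Z)
  --1--> S3 (output Z)
  --1--> S2 (output X)
  --1--> S0 (output Z)
  --0--> S1 (output Y)
  --0--> S3 (output Z)

"ZZXZYZ"


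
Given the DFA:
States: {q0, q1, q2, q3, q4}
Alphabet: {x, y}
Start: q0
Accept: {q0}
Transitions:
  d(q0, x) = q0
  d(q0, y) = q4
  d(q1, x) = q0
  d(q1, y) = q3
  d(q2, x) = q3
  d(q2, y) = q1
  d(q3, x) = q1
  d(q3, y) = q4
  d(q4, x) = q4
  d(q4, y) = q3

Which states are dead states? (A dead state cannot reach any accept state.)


Forward reachability from each state:
  q0 -> reaches accept state q0 (live)
  q1 -> reaches accept state q0 (live)
  q2 -> reaches accept state q0 (live)
  q3 -> reaches accept state q0 (live)
  q4 -> reaches accept state q0 (live)

None (all states can reach an accept state)


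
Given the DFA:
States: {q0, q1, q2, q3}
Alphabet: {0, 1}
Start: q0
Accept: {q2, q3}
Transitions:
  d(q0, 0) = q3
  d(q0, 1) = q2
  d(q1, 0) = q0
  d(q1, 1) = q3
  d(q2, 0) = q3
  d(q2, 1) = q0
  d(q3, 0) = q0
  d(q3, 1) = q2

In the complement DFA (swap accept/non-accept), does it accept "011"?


Trace: q0 -> q3 -> q2 -> q0
Final: q0
Original accept: {q2, q3}
Complement: q0 is not in original accept

Yes, complement accepts (original rejects)


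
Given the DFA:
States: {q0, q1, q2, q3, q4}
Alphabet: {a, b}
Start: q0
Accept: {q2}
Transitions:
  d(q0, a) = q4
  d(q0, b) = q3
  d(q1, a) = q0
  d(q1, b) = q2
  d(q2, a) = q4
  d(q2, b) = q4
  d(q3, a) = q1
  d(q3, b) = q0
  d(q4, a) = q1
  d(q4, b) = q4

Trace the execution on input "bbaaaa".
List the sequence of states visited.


Input: bbaaaa
d(q0, b) = q3
d(q3, b) = q0
d(q0, a) = q4
d(q4, a) = q1
d(q1, a) = q0
d(q0, a) = q4


q0 -> q3 -> q0 -> q4 -> q1 -> q0 -> q4


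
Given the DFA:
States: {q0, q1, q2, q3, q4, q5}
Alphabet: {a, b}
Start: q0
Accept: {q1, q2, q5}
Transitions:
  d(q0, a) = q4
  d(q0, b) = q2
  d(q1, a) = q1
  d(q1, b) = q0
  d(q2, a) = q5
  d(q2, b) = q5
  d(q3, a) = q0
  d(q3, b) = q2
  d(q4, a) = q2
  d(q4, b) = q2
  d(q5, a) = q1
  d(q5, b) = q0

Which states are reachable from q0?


BFS from q0:
  layer 0: {q0}
  layer 1: {q2, q4}
  layer 2: {q5}
  layer 3: {q1}

{q0, q1, q2, q4, q5}


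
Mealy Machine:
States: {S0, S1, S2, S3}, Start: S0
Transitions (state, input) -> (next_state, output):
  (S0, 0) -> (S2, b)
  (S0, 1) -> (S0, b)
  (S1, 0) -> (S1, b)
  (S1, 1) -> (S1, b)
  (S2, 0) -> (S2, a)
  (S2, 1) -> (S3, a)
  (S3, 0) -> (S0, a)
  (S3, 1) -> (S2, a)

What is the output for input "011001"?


Step-by-step:
  (S0, 0) -> (S2, b)
  (S2, 1) -> (S3, a)
  (S3, 1) -> (S2, a)
  (S2, 0) -> (S2, a)
  (S2, 0) -> (S2, a)
  (S2, 1) -> (S3, a)

"baaaaa"


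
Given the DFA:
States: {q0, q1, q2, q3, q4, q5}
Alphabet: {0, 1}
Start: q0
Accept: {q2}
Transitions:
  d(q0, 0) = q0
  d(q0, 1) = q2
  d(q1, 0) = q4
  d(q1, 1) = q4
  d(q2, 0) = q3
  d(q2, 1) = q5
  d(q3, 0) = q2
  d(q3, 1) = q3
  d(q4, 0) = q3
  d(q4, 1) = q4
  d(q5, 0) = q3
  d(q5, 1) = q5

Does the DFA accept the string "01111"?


Trace: q0 -> q0 -> q2 -> q5 -> q5 -> q5
Final state: q5
Accept states: {q2}

No, rejected (final state q5 is not an accept state)


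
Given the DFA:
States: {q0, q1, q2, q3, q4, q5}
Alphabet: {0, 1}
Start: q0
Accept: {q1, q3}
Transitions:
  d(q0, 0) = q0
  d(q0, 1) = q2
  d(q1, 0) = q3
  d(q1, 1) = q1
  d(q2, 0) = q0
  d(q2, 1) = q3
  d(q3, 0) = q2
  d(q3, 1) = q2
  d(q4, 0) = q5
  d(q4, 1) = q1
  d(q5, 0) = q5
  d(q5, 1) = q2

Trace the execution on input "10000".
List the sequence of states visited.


Input: 10000
d(q0, 1) = q2
d(q2, 0) = q0
d(q0, 0) = q0
d(q0, 0) = q0
d(q0, 0) = q0


q0 -> q2 -> q0 -> q0 -> q0 -> q0


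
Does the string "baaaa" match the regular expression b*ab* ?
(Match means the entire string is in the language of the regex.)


|string| = 5; first = 'b'; last = 'a'

No, "baaaa" does not match b*ab*


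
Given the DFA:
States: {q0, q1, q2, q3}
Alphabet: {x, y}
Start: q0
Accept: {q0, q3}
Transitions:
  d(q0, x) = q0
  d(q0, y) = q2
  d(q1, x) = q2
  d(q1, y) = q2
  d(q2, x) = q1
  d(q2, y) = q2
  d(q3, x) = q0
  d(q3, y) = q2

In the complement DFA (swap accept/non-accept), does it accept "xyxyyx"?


Trace: q0 -> q0 -> q2 -> q1 -> q2 -> q2 -> q1
Final: q1
Original accept: {q0, q3}
Complement: q1 is not in original accept

Yes, complement accepts (original rejects)


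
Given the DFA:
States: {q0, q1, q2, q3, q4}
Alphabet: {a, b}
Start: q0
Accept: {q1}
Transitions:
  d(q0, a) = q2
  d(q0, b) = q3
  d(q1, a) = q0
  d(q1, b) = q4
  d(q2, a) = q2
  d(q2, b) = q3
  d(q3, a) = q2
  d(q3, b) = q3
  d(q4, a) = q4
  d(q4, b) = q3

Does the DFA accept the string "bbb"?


Trace: q0 -> q3 -> q3 -> q3
Final state: q3
Accept states: {q1}

No, rejected (final state q3 is not an accept state)


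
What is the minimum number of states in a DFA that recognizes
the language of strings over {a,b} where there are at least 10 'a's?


States: count = 0, 1, ..., 9, and a final '>= 10' state.
Total: 10 + 1 = 11. Accept = '>= 10' state.

11


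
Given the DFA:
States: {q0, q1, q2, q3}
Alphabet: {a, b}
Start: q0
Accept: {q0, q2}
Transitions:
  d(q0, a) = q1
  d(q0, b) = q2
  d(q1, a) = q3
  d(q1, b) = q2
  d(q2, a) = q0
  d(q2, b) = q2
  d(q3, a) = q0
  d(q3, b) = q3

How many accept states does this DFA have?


Accept states listed: {q0, q2}
Counting: q0(1) q2(2)

2


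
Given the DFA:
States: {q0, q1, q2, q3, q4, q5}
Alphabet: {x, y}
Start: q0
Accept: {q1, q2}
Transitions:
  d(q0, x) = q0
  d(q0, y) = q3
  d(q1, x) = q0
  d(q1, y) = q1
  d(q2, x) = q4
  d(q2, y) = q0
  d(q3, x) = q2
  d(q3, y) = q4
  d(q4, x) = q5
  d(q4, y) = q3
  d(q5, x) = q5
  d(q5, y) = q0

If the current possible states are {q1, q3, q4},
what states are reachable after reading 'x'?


Apply transition on 'x' from each current state:
  d(q1, x) = q0
  d(q3, x) = q2
  d(q4, x) = q5

{q0, q2, q5}


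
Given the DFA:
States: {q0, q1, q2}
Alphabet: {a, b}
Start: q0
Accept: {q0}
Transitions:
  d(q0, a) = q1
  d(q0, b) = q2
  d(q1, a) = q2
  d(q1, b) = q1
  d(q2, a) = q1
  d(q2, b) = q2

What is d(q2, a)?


Looking up transition d(q2, a)

q1


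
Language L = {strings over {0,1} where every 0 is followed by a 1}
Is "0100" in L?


'00' present: True; ends with '0': True

No, "0100" is not in L


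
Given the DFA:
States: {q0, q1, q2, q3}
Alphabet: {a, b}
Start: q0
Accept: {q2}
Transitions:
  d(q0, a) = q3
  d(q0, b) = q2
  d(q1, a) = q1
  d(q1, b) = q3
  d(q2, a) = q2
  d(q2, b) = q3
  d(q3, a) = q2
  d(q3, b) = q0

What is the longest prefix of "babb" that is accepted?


Run the DFA, marking each prefix where the state is accepting:
  "" -> q0 [reject]
  "b" -> q2 [accept]
  "ba" -> q2 [accept]
  "bab" -> q3 [reject]
  "babb" -> q0 [reject]

"ba"


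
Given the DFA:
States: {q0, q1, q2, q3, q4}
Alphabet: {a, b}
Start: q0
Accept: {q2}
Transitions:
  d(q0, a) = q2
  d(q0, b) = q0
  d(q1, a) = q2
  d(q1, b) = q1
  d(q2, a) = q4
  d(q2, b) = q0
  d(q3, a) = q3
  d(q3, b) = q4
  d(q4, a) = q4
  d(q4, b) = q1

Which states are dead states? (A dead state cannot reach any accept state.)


Forward reachability from each state:
  q0 -> reaches accept state q2 (live)
  q1 -> reaches accept state q2 (live)
  q2 -> reaches accept state q2 (live)
  q3 -> reaches accept state q2 (live)
  q4 -> reaches accept state q2 (live)

None (all states can reach an accept state)


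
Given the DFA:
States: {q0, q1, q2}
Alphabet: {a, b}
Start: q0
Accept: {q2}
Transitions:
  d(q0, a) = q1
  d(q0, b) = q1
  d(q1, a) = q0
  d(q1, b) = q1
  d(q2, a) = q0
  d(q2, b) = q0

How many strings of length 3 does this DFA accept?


Enumerating all length-3 strings:
  "aaa" -> q1 [reject]
  "aab" -> q1 [reject]
  "aba" -> q0 [reject]
  "abb" -> q1 [reject]
  "baa" -> q1 [reject]
  "bab" -> q1 [reject]
  "bba" -> q0 [reject]
  "bbb" -> q1 [reject]

0 out of 8


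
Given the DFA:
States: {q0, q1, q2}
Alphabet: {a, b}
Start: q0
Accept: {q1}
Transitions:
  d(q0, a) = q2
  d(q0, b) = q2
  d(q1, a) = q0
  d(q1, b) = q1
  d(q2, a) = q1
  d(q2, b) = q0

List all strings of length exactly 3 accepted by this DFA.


All strings of length 3: 8 total
Accepted: 2

"aab", "bab"


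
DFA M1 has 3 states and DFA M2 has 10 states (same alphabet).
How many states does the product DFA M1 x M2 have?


Product construction pairs every M1 state with every M2 state.
3 * 10 = 30

30


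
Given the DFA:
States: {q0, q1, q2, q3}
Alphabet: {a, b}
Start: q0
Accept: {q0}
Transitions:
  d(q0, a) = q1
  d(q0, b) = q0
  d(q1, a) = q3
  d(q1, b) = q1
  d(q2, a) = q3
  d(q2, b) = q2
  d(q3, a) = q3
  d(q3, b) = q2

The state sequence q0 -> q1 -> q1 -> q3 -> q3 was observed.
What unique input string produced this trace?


Trace back each transition to find the symbol:
  q0 --[a]--> q1
  q1 --[b]--> q1
  q1 --[a]--> q3
  q3 --[a]--> q3

"abaa"


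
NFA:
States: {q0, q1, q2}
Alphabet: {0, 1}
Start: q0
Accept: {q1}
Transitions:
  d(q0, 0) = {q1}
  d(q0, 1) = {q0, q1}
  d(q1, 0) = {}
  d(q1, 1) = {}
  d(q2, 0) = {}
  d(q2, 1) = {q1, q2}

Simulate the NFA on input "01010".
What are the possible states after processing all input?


Start: {q0}
  --0--> {q1}
  --1--> {}
  --0--> {}
  --1--> {}
  --0--> {}

{} (empty set, no valid transitions)


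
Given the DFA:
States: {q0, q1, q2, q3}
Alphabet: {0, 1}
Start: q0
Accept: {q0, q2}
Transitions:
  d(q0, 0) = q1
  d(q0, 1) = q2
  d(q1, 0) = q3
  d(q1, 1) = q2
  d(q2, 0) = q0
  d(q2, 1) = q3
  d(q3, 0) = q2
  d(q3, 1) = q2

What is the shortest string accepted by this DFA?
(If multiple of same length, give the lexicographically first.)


BFS by string length (lex-first path to each state shown):
  len 0: q0<-""
Found accept state at length 0.

"" (empty string)


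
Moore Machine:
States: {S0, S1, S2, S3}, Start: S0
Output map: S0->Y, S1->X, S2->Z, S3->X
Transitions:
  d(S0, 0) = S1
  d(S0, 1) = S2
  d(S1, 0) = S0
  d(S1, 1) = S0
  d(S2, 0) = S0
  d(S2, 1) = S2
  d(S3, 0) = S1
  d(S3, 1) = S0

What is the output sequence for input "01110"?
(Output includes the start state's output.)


Start: S0 (output Y)
  --0--> S1 (output X)
  --1--> S0 (output Y)
  --1--> S2 (output Z)
  --1--> S2 (output Z)
  --0--> S0 (output Y)

"YXYZZY"


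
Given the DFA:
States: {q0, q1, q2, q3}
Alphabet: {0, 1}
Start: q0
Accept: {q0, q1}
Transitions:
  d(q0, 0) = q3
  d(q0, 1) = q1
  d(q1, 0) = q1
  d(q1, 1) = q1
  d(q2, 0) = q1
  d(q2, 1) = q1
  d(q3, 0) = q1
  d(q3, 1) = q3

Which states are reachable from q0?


BFS from q0:
  layer 0: {q0}
  layer 1: {q1, q3}

{q0, q1, q3}


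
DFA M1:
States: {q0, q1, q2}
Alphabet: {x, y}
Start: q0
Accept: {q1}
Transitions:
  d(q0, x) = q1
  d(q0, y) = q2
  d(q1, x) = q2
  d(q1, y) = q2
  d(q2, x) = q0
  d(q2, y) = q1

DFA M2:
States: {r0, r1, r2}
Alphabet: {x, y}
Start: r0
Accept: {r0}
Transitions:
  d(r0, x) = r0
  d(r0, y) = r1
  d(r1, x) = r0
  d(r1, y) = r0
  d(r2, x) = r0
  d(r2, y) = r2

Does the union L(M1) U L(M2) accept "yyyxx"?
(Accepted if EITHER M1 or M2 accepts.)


M1: final=q1 accepted=True
M2: final=r0 accepted=True

Yes, union accepts


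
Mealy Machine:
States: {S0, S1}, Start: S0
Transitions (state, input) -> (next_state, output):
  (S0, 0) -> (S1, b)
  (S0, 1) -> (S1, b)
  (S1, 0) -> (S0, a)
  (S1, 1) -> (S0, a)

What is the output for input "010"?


Step-by-step:
  (S0, 0) -> (S1, b)
  (S1, 1) -> (S0, a)
  (S0, 0) -> (S1, b)

"bab"


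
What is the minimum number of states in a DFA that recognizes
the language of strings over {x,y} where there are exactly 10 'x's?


States: count = 0, 1, ..., 10 (that's 11 states), plus a dead state for count > 10.
Total: 11 + 1 = 12. Accept = count-10 state.

12


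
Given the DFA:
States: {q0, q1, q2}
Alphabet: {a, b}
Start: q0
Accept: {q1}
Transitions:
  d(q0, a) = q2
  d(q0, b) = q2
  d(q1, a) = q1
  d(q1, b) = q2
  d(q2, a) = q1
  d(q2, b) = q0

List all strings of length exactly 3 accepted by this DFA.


All strings of length 3: 8 total
Accepted: 2

"aaa", "baa"


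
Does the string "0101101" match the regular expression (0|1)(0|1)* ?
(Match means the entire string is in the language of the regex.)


|string| = 7; first = '0'; last = '1'

Yes, "0101101" matches (0|1)(0|1)*


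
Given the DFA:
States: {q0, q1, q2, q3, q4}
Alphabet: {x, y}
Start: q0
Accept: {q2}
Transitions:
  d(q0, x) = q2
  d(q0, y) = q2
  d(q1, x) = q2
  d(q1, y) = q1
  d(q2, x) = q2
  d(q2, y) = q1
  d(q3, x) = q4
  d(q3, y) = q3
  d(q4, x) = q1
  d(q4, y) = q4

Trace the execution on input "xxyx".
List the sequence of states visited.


Input: xxyx
d(q0, x) = q2
d(q2, x) = q2
d(q2, y) = q1
d(q1, x) = q2


q0 -> q2 -> q2 -> q1 -> q2


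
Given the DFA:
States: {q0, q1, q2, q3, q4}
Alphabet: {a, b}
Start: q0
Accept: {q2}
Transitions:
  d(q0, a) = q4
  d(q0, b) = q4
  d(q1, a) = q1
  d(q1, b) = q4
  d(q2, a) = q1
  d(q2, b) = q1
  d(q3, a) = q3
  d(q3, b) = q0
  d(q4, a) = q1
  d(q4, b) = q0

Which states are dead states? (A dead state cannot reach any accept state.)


Forward reachability from each state:
  q0 -> reaches {q0, q1, q4}, no accept state (dead)
  q1 -> reaches {q0, q1, q4}, no accept state (dead)
  q2 -> reaches accept state q2 (live)
  q3 -> reaches {q0, q1, q3, q4}, no accept state (dead)
  q4 -> reaches {q0, q1, q4}, no accept state (dead)

{q0, q1, q3, q4}


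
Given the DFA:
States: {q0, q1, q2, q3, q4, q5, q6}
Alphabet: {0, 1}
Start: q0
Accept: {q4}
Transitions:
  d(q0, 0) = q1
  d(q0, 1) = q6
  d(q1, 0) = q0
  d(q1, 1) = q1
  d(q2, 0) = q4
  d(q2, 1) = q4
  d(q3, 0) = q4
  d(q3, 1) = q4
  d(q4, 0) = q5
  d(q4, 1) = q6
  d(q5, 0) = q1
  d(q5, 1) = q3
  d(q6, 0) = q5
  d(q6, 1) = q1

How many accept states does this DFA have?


Accept states listed: {q4}
Counting: q4(1)

1


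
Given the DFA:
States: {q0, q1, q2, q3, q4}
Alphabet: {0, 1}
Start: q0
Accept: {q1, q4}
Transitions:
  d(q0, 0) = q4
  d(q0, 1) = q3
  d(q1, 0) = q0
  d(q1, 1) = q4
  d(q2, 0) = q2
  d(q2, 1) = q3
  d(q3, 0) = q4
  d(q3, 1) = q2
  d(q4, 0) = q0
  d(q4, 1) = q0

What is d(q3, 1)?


Looking up transition d(q3, 1)

q2


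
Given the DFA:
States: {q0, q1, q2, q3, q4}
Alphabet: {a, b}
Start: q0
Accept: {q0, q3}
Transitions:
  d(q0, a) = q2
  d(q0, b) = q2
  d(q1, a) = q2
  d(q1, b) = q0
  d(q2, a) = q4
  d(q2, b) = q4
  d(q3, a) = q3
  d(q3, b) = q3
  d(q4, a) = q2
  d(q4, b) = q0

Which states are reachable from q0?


BFS from q0:
  layer 0: {q0}
  layer 1: {q2}
  layer 2: {q4}

{q0, q2, q4}


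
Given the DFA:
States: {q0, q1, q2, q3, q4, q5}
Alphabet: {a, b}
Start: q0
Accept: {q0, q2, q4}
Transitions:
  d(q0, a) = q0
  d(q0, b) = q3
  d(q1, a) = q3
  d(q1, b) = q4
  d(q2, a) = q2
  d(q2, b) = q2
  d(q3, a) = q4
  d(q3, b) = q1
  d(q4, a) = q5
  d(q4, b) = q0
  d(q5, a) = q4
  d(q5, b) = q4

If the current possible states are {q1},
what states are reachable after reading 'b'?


Apply transition on 'b' from each current state:
  d(q1, b) = q4

{q4}


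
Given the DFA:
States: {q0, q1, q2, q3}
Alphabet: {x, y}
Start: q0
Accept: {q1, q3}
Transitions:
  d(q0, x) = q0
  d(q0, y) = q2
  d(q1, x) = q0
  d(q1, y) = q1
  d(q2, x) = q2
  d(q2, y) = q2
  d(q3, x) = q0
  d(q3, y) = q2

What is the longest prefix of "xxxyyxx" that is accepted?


Run the DFA, marking each prefix where the state is accepting:
  "" -> q0 [reject]
  "x" -> q0 [reject]
  "xx" -> q0 [reject]
  "xxx" -> q0 [reject]
  "xxxy" -> q2 [reject]
  "xxxyy" -> q2 [reject]
  "xxxyyx" -> q2 [reject]
  "xxxyyxx" -> q2 [reject]

No prefix is accepted


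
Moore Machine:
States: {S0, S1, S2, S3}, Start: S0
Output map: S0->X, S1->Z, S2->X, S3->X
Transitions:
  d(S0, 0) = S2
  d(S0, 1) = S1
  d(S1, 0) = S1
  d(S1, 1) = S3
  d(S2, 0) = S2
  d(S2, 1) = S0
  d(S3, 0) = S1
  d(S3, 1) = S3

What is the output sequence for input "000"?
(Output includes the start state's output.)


Start: S0 (output X)
  --0--> S2 (output X)
  --0--> S2 (output X)
  --0--> S2 (output X)

"XXXX"


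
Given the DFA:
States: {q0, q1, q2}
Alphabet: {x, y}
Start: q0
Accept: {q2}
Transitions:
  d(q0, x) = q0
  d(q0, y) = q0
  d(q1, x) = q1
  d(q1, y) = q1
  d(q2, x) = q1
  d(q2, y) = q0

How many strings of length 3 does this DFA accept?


Enumerating all length-3 strings:
  "xxx" -> q0 [reject]
  "xxy" -> q0 [reject]
  "xyx" -> q0 [reject]
  "xyy" -> q0 [reject]
  "yxx" -> q0 [reject]
  "yxy" -> q0 [reject]
  "yyx" -> q0 [reject]
  "yyy" -> q0 [reject]

0 out of 8


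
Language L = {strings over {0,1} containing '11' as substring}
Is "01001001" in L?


'11' does not occur

No, "01001001" is not in L


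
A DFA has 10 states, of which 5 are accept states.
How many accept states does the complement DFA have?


Complement swaps accept and non-accept states.
10 - 5 = 5

5


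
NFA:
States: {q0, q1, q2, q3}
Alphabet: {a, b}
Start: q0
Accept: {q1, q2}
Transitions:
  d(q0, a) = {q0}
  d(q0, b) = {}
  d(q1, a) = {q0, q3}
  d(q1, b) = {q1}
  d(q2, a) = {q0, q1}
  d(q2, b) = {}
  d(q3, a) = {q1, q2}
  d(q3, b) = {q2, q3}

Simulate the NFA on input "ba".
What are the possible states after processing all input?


Start: {q0}
  --b--> {}
  --a--> {}

{} (empty set, no valid transitions)


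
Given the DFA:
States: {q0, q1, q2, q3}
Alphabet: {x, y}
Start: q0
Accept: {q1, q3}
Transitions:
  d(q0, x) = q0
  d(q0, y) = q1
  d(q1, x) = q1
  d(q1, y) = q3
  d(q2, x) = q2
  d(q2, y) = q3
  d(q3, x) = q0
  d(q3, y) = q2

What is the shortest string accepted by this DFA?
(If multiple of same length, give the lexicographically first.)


BFS by string length (lex-first path to each state shown):
  len 0: q0<-""
  len 1: q0<-"x", q1<-"y"
Found accept state at length 1.

"y"


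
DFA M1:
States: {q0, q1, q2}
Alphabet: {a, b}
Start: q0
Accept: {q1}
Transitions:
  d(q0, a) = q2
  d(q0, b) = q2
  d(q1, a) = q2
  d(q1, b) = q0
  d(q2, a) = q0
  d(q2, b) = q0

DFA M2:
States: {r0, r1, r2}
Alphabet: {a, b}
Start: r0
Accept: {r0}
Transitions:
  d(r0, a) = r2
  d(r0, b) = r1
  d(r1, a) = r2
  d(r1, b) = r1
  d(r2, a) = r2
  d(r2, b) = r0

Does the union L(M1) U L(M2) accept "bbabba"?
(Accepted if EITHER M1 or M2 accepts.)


M1: final=q0 accepted=False
M2: final=r2 accepted=False

No, union rejects (neither accepts)


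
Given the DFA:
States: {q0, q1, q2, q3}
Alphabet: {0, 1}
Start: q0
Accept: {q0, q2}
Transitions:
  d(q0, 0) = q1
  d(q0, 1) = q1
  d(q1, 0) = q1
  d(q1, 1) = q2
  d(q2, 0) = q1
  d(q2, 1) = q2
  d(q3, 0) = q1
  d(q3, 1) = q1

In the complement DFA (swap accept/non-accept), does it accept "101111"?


Trace: q0 -> q1 -> q1 -> q2 -> q2 -> q2 -> q2
Final: q2
Original accept: {q0, q2}
Complement: q2 is in original accept

No, complement rejects (original accepts)


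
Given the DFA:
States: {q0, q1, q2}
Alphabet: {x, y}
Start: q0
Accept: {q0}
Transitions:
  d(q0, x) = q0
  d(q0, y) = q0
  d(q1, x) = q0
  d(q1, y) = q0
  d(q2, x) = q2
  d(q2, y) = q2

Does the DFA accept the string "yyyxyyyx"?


Trace: q0 -> q0 -> q0 -> q0 -> q0 -> q0 -> q0 -> q0 -> q0
Final state: q0
Accept states: {q0}

Yes, accepted (final state q0 is an accept state)


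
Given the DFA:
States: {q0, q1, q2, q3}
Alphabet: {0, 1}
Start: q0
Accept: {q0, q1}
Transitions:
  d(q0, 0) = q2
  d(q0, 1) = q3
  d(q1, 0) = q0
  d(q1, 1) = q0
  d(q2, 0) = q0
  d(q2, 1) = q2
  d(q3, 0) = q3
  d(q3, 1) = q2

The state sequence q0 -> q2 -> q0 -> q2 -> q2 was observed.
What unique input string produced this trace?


Trace back each transition to find the symbol:
  q0 --[0]--> q2
  q2 --[0]--> q0
  q0 --[0]--> q2
  q2 --[1]--> q2

"0001"


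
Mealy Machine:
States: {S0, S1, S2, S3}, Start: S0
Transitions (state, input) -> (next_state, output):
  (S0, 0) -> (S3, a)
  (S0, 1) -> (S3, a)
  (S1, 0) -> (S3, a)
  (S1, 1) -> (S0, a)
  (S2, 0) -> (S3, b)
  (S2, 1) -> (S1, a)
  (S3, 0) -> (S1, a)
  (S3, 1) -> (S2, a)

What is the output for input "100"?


Step-by-step:
  (S0, 1) -> (S3, a)
  (S3, 0) -> (S1, a)
  (S1, 0) -> (S3, a)

"aaa"


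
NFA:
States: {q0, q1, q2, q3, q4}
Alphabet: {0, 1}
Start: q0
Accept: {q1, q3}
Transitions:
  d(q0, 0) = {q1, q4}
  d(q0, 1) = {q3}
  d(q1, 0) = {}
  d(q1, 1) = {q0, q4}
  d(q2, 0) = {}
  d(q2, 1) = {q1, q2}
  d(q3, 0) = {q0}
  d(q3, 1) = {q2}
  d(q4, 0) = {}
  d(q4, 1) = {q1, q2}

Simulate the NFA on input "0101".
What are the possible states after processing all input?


Start: {q0}
  --0--> {q1, q4}
  --1--> {q0, q1, q2, q4}
  --0--> {q1, q4}
  --1--> {q0, q1, q2, q4}

{q0, q1, q2, q4}


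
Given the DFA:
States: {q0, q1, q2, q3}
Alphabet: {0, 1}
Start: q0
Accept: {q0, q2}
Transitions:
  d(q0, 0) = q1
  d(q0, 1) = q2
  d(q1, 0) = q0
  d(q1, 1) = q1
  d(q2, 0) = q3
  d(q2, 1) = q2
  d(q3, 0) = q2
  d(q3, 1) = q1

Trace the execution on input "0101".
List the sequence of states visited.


Input: 0101
d(q0, 0) = q1
d(q1, 1) = q1
d(q1, 0) = q0
d(q0, 1) = q2


q0 -> q1 -> q1 -> q0 -> q2


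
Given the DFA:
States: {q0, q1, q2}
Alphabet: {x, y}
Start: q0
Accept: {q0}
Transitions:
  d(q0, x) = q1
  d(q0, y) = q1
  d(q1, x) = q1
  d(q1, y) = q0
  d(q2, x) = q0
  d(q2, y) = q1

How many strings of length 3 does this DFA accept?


Enumerating all length-3 strings:
  "xxx" -> q1 [reject]
  "xxy" -> q0 [accept]
  "xyx" -> q1 [reject]
  "xyy" -> q1 [reject]
  "yxx" -> q1 [reject]
  "yxy" -> q0 [accept]
  "yyx" -> q1 [reject]
  "yyy" -> q1 [reject]

2 out of 8


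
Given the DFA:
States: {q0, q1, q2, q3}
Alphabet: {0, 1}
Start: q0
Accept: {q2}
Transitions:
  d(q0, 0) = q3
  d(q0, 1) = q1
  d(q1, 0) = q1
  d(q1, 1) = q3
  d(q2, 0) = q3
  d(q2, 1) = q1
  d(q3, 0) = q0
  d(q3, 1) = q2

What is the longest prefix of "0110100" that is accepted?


Run the DFA, marking each prefix where the state is accepting:
  "" -> q0 [reject]
  "0" -> q3 [reject]
  "01" -> q2 [accept]
  "011" -> q1 [reject]
  "0110" -> q1 [reject]
  "01101" -> q3 [reject]
  "011010" -> q0 [reject]
  "0110100" -> q3 [reject]

"01"


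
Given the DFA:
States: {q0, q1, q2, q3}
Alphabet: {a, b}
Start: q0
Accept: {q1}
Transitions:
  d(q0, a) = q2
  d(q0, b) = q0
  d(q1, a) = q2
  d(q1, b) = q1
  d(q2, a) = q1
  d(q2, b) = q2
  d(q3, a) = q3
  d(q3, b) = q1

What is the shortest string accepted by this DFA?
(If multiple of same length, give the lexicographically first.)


BFS by string length (lex-first path to each state shown):
  len 0: q0<-""
  len 1: q0<-"b", q2<-"a"
  len 2: q0<-"bb", q1<-"aa", q2<-"ab"
Found accept state at length 2.

"aa"


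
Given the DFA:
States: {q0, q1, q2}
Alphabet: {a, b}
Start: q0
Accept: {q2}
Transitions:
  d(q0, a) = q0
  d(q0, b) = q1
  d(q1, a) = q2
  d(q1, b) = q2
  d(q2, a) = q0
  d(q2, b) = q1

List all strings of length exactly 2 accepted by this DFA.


All strings of length 2: 4 total
Accepted: 2

"ba", "bb"


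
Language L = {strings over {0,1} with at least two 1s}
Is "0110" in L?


count('1') = 2

Yes, "0110" is in L


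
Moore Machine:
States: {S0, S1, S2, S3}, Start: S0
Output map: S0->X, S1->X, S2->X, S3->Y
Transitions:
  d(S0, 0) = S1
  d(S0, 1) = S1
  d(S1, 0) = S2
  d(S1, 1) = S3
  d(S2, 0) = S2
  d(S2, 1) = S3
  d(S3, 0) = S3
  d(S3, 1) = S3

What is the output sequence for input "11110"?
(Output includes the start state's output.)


Start: S0 (output X)
  --1--> S1 (output X)
  --1--> S3 (output Y)
  --1--> S3 (output Y)
  --1--> S3 (output Y)
  --0--> S3 (output Y)

"XXYYYY"


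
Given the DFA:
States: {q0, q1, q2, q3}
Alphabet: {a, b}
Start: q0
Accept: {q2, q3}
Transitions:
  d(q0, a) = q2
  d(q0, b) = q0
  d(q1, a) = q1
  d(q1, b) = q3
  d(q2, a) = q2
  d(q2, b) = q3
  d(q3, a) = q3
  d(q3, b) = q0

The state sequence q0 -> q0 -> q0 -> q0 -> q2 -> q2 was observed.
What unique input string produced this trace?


Trace back each transition to find the symbol:
  q0 --[b]--> q0
  q0 --[b]--> q0
  q0 --[b]--> q0
  q0 --[a]--> q2
  q2 --[a]--> q2

"bbbaa"


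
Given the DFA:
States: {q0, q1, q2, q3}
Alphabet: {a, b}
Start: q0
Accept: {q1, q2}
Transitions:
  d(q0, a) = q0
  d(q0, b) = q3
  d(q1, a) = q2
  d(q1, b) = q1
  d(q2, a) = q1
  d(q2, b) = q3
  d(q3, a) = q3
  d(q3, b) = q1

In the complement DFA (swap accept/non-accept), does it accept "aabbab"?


Trace: q0 -> q0 -> q0 -> q3 -> q1 -> q2 -> q3
Final: q3
Original accept: {q1, q2}
Complement: q3 is not in original accept

Yes, complement accepts (original rejects)


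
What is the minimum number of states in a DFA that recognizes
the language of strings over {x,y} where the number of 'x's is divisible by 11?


States track (count of 'x') mod 11.
Need 11 states: one per remainder 0..10; accept = remainder 0.

11


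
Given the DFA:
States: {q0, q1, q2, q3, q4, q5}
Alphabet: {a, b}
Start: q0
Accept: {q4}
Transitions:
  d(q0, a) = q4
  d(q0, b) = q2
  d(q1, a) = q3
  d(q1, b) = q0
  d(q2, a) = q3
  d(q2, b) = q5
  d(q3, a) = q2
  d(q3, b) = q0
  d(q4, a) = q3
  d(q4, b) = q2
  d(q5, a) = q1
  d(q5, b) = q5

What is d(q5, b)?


Looking up transition d(q5, b)

q5


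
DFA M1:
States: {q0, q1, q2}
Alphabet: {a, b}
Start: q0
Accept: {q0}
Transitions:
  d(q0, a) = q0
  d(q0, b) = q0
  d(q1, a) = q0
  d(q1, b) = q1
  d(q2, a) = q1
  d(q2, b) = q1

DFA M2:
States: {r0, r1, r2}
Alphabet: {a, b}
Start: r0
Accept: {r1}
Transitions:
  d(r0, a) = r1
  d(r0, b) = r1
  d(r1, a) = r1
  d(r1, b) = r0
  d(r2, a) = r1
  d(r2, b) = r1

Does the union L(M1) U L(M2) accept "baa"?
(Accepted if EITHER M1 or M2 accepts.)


M1: final=q0 accepted=True
M2: final=r1 accepted=True

Yes, union accepts


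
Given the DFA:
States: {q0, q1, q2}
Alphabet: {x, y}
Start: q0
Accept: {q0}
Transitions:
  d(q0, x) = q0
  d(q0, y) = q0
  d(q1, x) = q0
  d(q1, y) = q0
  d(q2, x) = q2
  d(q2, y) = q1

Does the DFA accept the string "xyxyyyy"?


Trace: q0 -> q0 -> q0 -> q0 -> q0 -> q0 -> q0 -> q0
Final state: q0
Accept states: {q0}

Yes, accepted (final state q0 is an accept state)


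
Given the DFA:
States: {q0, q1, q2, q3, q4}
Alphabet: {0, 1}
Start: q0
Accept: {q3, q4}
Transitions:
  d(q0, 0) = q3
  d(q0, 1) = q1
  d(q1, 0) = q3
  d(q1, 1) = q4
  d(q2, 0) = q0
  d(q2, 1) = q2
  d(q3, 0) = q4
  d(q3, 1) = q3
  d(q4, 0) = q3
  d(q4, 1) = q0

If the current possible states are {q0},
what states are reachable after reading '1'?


Apply transition on '1' from each current state:
  d(q0, 1) = q1

{q1}


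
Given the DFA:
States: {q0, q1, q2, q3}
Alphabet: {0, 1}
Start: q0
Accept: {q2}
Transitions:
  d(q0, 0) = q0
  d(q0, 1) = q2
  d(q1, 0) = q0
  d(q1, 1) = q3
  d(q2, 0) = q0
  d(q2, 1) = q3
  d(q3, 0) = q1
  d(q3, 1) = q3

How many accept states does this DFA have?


Accept states listed: {q2}
Counting: q2(1)

1


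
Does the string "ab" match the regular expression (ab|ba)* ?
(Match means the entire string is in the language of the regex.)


|string| = 2; first = 'a'; last = 'b'

Yes, "ab" matches (ab|ba)*


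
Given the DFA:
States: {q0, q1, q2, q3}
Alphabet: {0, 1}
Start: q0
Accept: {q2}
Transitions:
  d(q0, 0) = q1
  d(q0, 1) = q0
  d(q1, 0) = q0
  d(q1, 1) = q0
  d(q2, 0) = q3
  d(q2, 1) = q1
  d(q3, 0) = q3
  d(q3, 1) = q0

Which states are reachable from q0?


BFS from q0:
  layer 0: {q0}
  layer 1: {q1}

{q0, q1}


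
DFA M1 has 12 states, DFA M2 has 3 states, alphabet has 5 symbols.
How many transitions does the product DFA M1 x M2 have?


Product DFA has 12 * 3 = 36 states.
Each has 5 transitions: 36 * 5 = 180

180


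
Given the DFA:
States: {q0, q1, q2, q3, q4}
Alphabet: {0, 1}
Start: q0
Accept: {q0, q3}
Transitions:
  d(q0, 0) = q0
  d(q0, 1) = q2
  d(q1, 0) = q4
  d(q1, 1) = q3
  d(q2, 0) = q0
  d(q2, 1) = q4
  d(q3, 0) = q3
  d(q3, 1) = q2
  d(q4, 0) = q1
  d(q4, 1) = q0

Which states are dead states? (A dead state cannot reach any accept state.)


Forward reachability from each state:
  q0 -> reaches accept state q0 (live)
  q1 -> reaches accept state q0 (live)
  q2 -> reaches accept state q0 (live)
  q3 -> reaches accept state q0 (live)
  q4 -> reaches accept state q0 (live)

None (all states can reach an accept state)


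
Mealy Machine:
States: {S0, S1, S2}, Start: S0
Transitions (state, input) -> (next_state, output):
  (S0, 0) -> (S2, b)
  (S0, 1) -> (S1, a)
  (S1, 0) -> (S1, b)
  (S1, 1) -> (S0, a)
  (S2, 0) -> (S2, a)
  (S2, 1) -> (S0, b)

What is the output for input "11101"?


Step-by-step:
  (S0, 1) -> (S1, a)
  (S1, 1) -> (S0, a)
  (S0, 1) -> (S1, a)
  (S1, 0) -> (S1, b)
  (S1, 1) -> (S0, a)

"aaaba"


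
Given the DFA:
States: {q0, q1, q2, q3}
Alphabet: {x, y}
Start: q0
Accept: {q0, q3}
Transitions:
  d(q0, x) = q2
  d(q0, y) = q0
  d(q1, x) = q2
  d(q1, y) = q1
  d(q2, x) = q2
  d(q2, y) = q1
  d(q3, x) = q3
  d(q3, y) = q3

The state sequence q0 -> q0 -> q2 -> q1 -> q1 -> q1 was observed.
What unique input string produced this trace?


Trace back each transition to find the symbol:
  q0 --[y]--> q0
  q0 --[x]--> q2
  q2 --[y]--> q1
  q1 --[y]--> q1
  q1 --[y]--> q1

"yxyyy"


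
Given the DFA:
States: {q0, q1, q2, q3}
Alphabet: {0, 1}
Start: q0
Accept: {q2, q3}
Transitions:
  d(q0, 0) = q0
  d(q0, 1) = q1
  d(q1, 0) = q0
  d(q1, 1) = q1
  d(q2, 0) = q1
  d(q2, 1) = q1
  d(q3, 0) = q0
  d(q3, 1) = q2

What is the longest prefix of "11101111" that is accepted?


Run the DFA, marking each prefix where the state is accepting:
  "" -> q0 [reject]
  "1" -> q1 [reject]
  "11" -> q1 [reject]
  "111" -> q1 [reject]
  "1110" -> q0 [reject]
  "11101" -> q1 [reject]
  "111011" -> q1 [reject]
  "1110111" -> q1 [reject]
  "11101111" -> q1 [reject]

No prefix is accepted


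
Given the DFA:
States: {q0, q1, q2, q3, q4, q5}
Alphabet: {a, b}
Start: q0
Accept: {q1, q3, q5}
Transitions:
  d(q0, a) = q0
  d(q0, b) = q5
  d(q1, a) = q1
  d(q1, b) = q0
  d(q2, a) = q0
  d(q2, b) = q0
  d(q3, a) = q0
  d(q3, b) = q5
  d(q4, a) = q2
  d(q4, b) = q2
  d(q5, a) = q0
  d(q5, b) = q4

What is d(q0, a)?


Looking up transition d(q0, a)

q0


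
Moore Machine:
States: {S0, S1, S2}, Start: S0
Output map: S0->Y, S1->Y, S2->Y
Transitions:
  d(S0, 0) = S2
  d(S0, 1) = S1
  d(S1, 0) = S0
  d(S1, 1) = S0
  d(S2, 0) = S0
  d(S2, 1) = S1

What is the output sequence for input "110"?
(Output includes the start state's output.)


Start: S0 (output Y)
  --1--> S1 (output Y)
  --1--> S0 (output Y)
  --0--> S2 (output Y)

"YYYY"


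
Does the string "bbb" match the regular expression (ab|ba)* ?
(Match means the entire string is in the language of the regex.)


|string| = 3; first = 'b'; last = 'b'

No, "bbb" does not match (ab|ba)*


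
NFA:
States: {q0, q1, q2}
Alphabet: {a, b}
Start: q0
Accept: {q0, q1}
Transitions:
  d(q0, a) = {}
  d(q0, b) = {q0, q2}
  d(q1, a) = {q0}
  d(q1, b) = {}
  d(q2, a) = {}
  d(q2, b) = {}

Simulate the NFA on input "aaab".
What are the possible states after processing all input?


Start: {q0}
  --a--> {}
  --a--> {}
  --a--> {}
  --b--> {}

{} (empty set, no valid transitions)


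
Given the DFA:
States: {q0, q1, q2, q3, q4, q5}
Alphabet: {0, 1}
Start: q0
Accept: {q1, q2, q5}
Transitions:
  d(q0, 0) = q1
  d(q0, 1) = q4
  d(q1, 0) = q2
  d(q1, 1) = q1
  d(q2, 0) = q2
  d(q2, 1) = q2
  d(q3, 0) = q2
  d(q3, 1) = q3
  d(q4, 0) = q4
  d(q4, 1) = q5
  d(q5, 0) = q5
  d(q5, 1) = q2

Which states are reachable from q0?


BFS from q0:
  layer 0: {q0}
  layer 1: {q1, q4}
  layer 2: {q2, q5}

{q0, q1, q2, q4, q5}


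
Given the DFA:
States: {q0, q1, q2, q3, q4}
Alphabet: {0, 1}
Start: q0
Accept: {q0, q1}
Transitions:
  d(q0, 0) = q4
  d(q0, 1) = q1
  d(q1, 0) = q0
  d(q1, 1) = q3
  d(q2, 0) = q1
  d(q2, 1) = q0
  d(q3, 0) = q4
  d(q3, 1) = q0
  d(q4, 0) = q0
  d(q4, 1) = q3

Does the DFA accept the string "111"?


Trace: q0 -> q1 -> q3 -> q0
Final state: q0
Accept states: {q0, q1}

Yes, accepted (final state q0 is an accept state)


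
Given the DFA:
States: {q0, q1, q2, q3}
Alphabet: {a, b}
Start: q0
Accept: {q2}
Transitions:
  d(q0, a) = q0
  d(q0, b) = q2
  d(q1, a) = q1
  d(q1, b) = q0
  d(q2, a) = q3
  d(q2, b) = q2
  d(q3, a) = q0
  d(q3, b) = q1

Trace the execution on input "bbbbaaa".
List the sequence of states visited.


Input: bbbbaaa
d(q0, b) = q2
d(q2, b) = q2
d(q2, b) = q2
d(q2, b) = q2
d(q2, a) = q3
d(q3, a) = q0
d(q0, a) = q0


q0 -> q2 -> q2 -> q2 -> q2 -> q3 -> q0 -> q0


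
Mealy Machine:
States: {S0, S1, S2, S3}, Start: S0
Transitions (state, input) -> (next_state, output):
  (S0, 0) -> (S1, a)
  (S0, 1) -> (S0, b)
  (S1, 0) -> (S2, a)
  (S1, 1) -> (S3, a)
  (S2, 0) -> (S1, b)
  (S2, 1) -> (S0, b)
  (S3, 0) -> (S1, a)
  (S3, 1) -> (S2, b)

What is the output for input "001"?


Step-by-step:
  (S0, 0) -> (S1, a)
  (S1, 0) -> (S2, a)
  (S2, 1) -> (S0, b)

"aab"


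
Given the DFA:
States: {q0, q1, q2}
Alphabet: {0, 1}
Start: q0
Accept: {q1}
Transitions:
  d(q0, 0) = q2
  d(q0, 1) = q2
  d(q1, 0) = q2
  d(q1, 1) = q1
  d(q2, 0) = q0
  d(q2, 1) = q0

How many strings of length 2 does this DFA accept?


Enumerating all length-2 strings:
  "00" -> q0 [reject]
  "01" -> q0 [reject]
  "10" -> q0 [reject]
  "11" -> q0 [reject]

0 out of 4


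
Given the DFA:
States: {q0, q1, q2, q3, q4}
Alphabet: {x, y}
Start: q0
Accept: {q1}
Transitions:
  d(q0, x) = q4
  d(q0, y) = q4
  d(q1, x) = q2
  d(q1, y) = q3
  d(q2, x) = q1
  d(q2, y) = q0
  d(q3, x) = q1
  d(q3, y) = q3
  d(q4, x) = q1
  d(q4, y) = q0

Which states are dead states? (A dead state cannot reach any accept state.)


Forward reachability from each state:
  q0 -> reaches accept state q1 (live)
  q1 -> reaches accept state q1 (live)
  q2 -> reaches accept state q1 (live)
  q3 -> reaches accept state q1 (live)
  q4 -> reaches accept state q1 (live)

None (all states can reach an accept state)


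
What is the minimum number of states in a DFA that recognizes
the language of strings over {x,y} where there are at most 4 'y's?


States: count = 0, 1, ..., 4 (all accepting; 5 states), plus a dead state for count > 4.
Total: 5 + 1 = 6.

6


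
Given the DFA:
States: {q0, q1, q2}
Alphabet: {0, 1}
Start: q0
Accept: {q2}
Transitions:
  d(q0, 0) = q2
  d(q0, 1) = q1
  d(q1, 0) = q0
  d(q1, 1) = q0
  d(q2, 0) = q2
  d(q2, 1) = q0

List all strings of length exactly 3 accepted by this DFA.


All strings of length 3: 8 total
Accepted: 4

"000", "010", "100", "110"


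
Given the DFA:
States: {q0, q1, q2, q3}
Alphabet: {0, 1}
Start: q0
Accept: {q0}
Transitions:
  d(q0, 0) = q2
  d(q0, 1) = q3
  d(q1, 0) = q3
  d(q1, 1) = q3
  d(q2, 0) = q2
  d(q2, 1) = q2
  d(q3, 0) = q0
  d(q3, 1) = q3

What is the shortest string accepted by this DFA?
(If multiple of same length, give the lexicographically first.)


BFS by string length (lex-first path to each state shown):
  len 0: q0<-""
Found accept state at length 0.

"" (empty string)


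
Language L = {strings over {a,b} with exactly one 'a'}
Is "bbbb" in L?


count('a') = 0

No, "bbbb" is not in L


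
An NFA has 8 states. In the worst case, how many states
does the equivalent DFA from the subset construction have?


Subset construction: one DFA state per subset of NFA states.
2^8 = 256

256


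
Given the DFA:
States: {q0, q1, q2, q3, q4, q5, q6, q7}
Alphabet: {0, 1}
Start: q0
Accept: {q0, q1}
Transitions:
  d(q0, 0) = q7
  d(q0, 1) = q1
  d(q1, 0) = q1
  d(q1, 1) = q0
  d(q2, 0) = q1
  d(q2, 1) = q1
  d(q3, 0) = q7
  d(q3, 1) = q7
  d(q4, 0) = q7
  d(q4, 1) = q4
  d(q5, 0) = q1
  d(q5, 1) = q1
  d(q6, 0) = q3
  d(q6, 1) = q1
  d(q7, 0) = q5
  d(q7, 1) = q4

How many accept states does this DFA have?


Accept states listed: {q0, q1}
Counting: q0(1) q1(2)

2


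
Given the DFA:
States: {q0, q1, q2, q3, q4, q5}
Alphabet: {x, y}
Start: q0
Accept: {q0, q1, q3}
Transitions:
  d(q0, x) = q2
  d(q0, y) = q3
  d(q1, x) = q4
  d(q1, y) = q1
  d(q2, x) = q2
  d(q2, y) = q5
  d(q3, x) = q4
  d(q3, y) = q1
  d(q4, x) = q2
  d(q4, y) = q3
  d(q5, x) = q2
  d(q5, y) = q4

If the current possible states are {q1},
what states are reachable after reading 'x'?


Apply transition on 'x' from each current state:
  d(q1, x) = q4

{q4}


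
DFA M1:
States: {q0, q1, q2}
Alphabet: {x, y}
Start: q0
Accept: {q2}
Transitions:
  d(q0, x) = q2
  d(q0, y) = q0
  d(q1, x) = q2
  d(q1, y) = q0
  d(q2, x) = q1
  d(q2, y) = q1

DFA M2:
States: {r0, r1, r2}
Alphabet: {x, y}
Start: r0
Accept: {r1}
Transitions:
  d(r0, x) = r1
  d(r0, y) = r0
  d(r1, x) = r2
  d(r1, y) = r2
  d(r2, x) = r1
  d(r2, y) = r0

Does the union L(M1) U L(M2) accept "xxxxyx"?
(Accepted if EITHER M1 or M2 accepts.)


M1: final=q2 accepted=True
M2: final=r1 accepted=True

Yes, union accepts


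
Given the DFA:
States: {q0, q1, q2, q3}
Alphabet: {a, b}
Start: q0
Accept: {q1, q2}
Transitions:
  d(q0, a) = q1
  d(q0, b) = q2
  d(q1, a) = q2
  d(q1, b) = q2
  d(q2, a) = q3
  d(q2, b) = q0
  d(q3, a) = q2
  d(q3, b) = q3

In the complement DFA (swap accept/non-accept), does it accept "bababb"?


Trace: q0 -> q2 -> q3 -> q3 -> q2 -> q0 -> q2
Final: q2
Original accept: {q1, q2}
Complement: q2 is in original accept

No, complement rejects (original accepts)


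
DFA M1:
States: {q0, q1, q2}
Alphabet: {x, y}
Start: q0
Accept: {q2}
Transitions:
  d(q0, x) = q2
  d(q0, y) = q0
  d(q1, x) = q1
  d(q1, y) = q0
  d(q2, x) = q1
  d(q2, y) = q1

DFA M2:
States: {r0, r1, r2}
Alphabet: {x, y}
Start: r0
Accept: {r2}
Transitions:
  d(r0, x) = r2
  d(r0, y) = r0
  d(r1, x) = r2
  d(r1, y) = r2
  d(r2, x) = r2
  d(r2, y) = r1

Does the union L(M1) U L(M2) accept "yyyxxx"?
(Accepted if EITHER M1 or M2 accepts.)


M1: final=q1 accepted=False
M2: final=r2 accepted=True

Yes, union accepts
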